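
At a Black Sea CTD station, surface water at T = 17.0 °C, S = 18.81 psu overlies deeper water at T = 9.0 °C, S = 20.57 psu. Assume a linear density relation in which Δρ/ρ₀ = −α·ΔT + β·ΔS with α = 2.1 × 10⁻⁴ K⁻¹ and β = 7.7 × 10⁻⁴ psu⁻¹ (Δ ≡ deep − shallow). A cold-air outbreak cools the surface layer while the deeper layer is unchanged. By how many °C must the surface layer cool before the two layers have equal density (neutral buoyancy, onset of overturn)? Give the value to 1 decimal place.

14.5 °C

Neutral buoyancy requires Δρ = 0, i.e. −α(T_deep − T_surf′) + β(S_deep − S_surf) = 0.
T_surf′ = T_deep − (β/α)·ΔS = 9.0 − (7.7 × 10⁻⁴/2.1 × 10⁻⁴)·(+1.76) = 2.547 °C.
Cooling required: 17.0 − (2.547) = 14.453 °C.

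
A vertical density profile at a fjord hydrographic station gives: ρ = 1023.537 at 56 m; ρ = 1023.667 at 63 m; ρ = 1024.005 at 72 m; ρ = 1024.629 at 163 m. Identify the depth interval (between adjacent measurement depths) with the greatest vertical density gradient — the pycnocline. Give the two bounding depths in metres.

63–72 m

Compute the density gradient over each adjacent pair:
  56–63 m: Δρ/Δz = 0.130/7 = 0.019 kg m⁻⁴
  63–72 m: Δρ/Δz = 0.338/9 = 0.038 kg m⁻⁴
  72–163 m: Δρ/Δz = 0.624/91 = 6.9 × 10⁻³ kg m⁻⁴
The largest gradient is in the 63–72 m interval — the pycnocline.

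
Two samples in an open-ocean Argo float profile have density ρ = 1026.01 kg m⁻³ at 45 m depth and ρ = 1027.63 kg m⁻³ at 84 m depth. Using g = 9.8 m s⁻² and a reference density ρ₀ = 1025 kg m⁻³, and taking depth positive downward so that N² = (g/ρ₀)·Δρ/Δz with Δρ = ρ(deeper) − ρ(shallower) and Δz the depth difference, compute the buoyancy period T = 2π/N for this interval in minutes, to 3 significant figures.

Δρ = 1027.63 − 1026.01 = 1.62 kg m⁻³ over Δz = 84 − 45 = 39 m.
N² = (9.8/1025) × (1.62/39) = 3.9715 × 10⁻⁴ s⁻².
N = √(3.9715 × 10⁻⁴) = 0.019929 rad s⁻¹, so T = 2π/N = 315.28 s = 5.2547 min ≈ 5.25 min.

5.25 min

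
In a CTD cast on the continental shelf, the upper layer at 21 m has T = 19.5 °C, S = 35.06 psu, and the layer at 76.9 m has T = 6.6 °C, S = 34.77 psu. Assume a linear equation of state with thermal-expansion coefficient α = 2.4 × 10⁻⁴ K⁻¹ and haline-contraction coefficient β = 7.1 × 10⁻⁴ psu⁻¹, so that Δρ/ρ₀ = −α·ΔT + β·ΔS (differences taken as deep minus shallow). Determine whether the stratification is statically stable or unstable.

stable

ΔT = 6.6 − 19.5 = -12.9 K and ΔS = 34.77 − 35.06 = -0.29 psu (deep − shallow).
−αΔT = 3.096 × 10⁻³; βΔS = -2.059 × 10⁻⁴; sum Δρ/ρ₀ = 2.8901 × 10⁻³.
Δρ/ρ₀ > 0, so Δρ > 0: deeper water is denser → statically stable.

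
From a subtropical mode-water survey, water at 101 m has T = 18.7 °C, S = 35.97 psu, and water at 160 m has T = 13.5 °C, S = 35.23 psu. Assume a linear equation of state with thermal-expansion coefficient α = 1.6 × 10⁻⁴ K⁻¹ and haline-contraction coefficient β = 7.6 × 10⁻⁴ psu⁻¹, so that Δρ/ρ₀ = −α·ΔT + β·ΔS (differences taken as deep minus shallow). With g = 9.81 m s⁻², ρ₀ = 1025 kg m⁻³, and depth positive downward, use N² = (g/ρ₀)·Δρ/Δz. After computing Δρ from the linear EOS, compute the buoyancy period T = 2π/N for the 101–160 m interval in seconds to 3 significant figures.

ΔT = -5.2 K, ΔS = -0.74 psu (deep − shallow).
Δρ/ρ₀ = −αΔT + βΔS = 8.32 × 10⁻⁴ − 5.624 × 10⁻⁴ = 2.696 × 10⁻⁴, so Δρ ≈ 0.2763 kg m⁻³.
N² = (g/ρ₀)·Δρ/Δz = g·(Δρ/ρ₀)/Δz = 9.81 × 2.696 × 10⁻⁴ / 59 = 4.4827 × 10⁻⁵ s⁻².
N = √(4.4827 × 10⁻⁵) = 6.6953 × 10⁻³ rad s⁻¹ → T = 2π/N = 938.45 s ≈ 938 s.

938 s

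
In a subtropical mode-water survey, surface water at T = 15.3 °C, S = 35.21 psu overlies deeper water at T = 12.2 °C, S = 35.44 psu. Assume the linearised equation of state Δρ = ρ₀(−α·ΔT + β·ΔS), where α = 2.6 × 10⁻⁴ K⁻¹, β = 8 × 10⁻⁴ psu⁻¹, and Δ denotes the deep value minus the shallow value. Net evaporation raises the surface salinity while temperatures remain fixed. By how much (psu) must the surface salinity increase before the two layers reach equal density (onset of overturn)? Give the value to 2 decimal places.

Neutral buoyancy requires −α(T_deep − T_surf) + β(S_deep − S_surf′) = 0.
S_surf′ = S_deep − (α/β)·ΔT = 35.44 − (2.6 × 10⁻⁴/8 × 10⁻⁴)·(-3.1) = 36.4475 psu.
Increase required: 36.4475 − 35.21 = 1.2375 psu.

1.24 psu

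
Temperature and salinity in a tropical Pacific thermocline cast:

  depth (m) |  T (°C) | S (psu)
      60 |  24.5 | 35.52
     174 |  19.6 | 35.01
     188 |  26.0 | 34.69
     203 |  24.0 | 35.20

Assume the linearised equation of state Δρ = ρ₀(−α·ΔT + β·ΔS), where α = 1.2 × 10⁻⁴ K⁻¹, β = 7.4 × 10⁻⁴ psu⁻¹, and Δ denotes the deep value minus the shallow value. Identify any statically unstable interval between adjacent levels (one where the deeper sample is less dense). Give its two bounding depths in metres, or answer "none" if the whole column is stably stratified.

174–188 m

Evaluate Δρ/ρ₀ = −αΔT + βΔS across each adjacent pair:
  60–174 m: −αΔT+βΔS = −(1.2 × 10⁻⁴)(-4.9)+(7.4 × 10⁻⁴)(-0.51) = 2.1 × 10⁻⁴ → stable
  174–188 m: −αΔT+βΔS = −(1.2 × 10⁻⁴)(+6.4)+(7.4 × 10⁻⁴)(-0.32) = -1.0 × 10⁻³ → UNSTABLE
  188–203 m: −αΔT+βΔS = −(1.2 × 10⁻⁴)(-2.0)+(7.4 × 10⁻⁴)(+0.51) = 6.2 × 10⁻⁴ → stable
The 174–188 m interval has Δρ < 0: lighter water underlies denser water.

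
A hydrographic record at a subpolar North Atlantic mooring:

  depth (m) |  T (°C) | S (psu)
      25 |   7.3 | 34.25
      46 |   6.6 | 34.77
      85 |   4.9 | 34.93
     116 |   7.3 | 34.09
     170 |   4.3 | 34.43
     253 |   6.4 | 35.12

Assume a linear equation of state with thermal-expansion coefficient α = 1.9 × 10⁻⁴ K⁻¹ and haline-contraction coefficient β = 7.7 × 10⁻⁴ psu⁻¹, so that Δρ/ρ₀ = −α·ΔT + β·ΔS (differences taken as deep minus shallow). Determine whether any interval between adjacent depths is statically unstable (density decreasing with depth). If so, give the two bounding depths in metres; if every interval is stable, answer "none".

Evaluate Δρ/ρ₀ = −αΔT + βΔS across each adjacent pair:
  25–46 m: −αΔT+βΔS = −(1.9 × 10⁻⁴)(-0.7)+(7.7 × 10⁻⁴)(+0.52) = 5.3 × 10⁻⁴ → stable
  46–85 m: −αΔT+βΔS = −(1.9 × 10⁻⁴)(-1.7)+(7.7 × 10⁻⁴)(+0.16) = 4.5 × 10⁻⁴ → stable
  85–116 m: −αΔT+βΔS = −(1.9 × 10⁻⁴)(+2.4)+(7.7 × 10⁻⁴)(-0.84) = -1.1 × 10⁻³ → UNSTABLE
  116–170 m: −αΔT+βΔS = −(1.9 × 10⁻⁴)(-3.0)+(7.7 × 10⁻⁴)(+0.34) = 8.3 × 10⁻⁴ → stable
  170–253 m: −αΔT+βΔS = −(1.9 × 10⁻⁴)(+2.1)+(7.7 × 10⁻⁴)(+0.69) = 1.3 × 10⁻⁴ → stable
The 85–116 m interval has Δρ < 0: lighter water underlies denser water.

85–116 m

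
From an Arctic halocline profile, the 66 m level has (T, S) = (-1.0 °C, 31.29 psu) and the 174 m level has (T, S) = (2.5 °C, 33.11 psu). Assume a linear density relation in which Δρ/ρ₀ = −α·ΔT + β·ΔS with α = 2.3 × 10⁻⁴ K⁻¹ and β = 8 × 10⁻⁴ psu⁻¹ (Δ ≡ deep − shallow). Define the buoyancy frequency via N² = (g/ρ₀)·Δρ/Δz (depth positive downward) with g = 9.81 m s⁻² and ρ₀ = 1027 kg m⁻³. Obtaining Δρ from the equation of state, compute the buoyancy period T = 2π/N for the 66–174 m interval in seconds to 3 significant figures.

817 s

ΔT = +3.5 K, ΔS = +1.82 psu (deep − shallow).
Δρ/ρ₀ = −αΔT + βΔS = -8.05 × 10⁻⁴ + 1.456 × 10⁻³ = 6.51 × 10⁻⁴, so Δρ ≈ 0.6686 kg m⁻³.
N² = (g/ρ₀)·Δρ/Δz = g·(Δρ/ρ₀)/Δz = 9.81 × 6.51 × 10⁻⁴ / 108 = 5.9133 × 10⁻⁵ s⁻².
N = √(5.9133 × 10⁻⁵) = 7.6898 × 10⁻³ rad s⁻¹ → T = 2π/N = 817.08 s ≈ 817 s.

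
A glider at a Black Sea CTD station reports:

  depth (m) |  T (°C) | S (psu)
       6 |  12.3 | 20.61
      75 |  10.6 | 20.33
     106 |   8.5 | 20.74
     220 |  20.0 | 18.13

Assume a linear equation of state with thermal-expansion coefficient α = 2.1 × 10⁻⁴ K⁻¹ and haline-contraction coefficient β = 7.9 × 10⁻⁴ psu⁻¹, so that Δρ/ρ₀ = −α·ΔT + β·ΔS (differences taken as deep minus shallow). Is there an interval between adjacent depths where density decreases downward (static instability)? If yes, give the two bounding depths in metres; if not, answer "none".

Evaluate Δρ/ρ₀ = −αΔT + βΔS across each adjacent pair:
  6–75 m: −αΔT+βΔS = −(2.1 × 10⁻⁴)(-1.7)+(7.9 × 10⁻⁴)(-0.28) = 1.4 × 10⁻⁴ → stable
  75–106 m: −αΔT+βΔS = −(2.1 × 10⁻⁴)(-2.1)+(7.9 × 10⁻⁴)(+0.41) = 7.6 × 10⁻⁴ → stable
  106–220 m: −αΔT+βΔS = −(2.1 × 10⁻⁴)(+11.5)+(7.9 × 10⁻⁴)(-2.61) = -4.5 × 10⁻³ → UNSTABLE
The 106–220 m interval has Δρ < 0: lighter water underlies denser water.

106–220 m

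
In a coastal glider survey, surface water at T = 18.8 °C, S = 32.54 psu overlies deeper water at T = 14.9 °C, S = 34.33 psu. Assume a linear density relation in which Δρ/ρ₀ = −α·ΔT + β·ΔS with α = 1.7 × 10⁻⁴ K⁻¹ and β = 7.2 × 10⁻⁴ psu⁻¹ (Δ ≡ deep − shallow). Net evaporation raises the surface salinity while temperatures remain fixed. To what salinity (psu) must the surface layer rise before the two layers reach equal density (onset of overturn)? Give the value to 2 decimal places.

Neutral buoyancy requires −α(T_deep − T_surf) + β(S_deep − S_surf′) = 0.
S_surf′ = S_deep − (α/β)·ΔT = 34.33 − (1.7 × 10⁻⁴/7.2 × 10⁻⁴)·(-3.9) = 35.2508 psu.
Increase required: 35.2508 − 32.54 = 2.7108 psu.

35.25 psu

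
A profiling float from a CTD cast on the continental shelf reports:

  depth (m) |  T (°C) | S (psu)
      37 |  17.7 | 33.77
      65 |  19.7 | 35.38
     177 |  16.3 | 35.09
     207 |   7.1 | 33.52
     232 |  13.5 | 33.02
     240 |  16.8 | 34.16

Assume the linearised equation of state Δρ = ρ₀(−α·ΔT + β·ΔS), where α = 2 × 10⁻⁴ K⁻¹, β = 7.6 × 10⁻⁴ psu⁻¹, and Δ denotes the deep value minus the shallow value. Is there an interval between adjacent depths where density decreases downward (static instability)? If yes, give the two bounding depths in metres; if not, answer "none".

Evaluate Δρ/ρ₀ = −αΔT + βΔS across each adjacent pair:
  37–65 m: −αΔT+βΔS = −(2 × 10⁻⁴)(+2.0)+(7.6 × 10⁻⁴)(+1.61) = 8.2 × 10⁻⁴ → stable
  65–177 m: −αΔT+βΔS = −(2 × 10⁻⁴)(-3.4)+(7.6 × 10⁻⁴)(-0.29) = 4.6 × 10⁻⁴ → stable
  177–207 m: −αΔT+βΔS = −(2 × 10⁻⁴)(-9.2)+(7.6 × 10⁻⁴)(-1.57) = 6.5 × 10⁻⁴ → stable
  207–232 m: −αΔT+βΔS = −(2 × 10⁻⁴)(+6.4)+(7.6 × 10⁻⁴)(-0.50) = -1.7 × 10⁻³ → UNSTABLE
  232–240 m: −αΔT+βΔS = −(2 × 10⁻⁴)(+3.3)+(7.6 × 10⁻⁴)(+1.14) = 2.1 × 10⁻⁴ → stable
The 207–232 m interval has Δρ < 0: lighter water underlies denser water.

207–232 m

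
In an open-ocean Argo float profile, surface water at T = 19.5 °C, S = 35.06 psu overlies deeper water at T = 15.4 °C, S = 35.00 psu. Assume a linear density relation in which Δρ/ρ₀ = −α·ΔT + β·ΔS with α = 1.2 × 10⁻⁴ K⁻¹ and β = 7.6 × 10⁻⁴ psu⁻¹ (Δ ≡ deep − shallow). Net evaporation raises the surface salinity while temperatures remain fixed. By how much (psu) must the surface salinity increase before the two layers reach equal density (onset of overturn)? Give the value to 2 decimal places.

Neutral buoyancy requires −α(T_deep − T_surf) + β(S_deep − S_surf′) = 0.
S_surf′ = S_deep − (α/β)·ΔT = 35.00 − (1.2 × 10⁻⁴/7.6 × 10⁻⁴)·(-4.1) = 35.6474 psu.
Increase required: 35.6474 − 35.06 = 0.5874 psu.

0.59 psu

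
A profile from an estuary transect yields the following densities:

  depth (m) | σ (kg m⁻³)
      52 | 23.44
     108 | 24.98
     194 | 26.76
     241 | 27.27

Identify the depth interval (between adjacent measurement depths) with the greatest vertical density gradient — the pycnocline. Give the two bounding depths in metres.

52–108 m

Compute the density gradient over each adjacent pair:
  52–108 m: Δρ/Δz = 1.54/56 = 0.028 kg m⁻⁴
  108–194 m: Δρ/Δz = 1.78/86 = 0.021 kg m⁻⁴
  194–241 m: Δρ/Δz = 0.51/47 = 0.011 kg m⁻⁴
The largest gradient is in the 52–108 m interval — the pycnocline.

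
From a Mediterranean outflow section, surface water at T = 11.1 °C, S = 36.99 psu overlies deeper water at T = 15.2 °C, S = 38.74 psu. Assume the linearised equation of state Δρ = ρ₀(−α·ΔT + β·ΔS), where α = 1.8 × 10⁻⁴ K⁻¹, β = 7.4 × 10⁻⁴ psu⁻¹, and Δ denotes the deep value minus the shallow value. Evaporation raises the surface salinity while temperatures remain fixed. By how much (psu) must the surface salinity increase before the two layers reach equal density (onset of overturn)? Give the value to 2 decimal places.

Neutral buoyancy requires −α(T_deep − T_surf) + β(S_deep − S_surf′) = 0.
S_surf′ = S_deep − (α/β)·ΔT = 38.74 − (1.8 × 10⁻⁴/7.4 × 10⁻⁴)·(+4.1) = 37.7427 psu.
Increase required: 37.7427 − 36.99 = 0.7527 psu.

0.75 psu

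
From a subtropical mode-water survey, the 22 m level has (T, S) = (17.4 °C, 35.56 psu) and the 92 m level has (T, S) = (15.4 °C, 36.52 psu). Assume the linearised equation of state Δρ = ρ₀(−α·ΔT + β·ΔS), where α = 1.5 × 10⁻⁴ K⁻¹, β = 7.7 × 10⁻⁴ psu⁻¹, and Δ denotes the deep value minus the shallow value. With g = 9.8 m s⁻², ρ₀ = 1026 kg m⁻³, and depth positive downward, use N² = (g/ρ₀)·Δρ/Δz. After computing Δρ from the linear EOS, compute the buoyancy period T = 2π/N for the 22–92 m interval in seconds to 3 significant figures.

521 s

ΔT = -2.0 K, ΔS = +0.96 psu (deep − shallow).
Δρ/ρ₀ = −αΔT + βΔS = 3.00 × 10⁻⁴ + 7.392 × 10⁻⁴ = 1.0392 × 10⁻³, so Δρ ≈ 1.066 kg m⁻³.
N² = (g/ρ₀)·Δρ/Δz = g·(Δρ/ρ₀)/Δz = 9.8 × 1.0392 × 10⁻³ / 70 = 1.4549 × 10⁻⁴ s⁻².
N = √(1.4549 × 10⁻⁴) = 0.012062 rad s⁻¹ → T = 2π/N = 520.91 s ≈ 521 s.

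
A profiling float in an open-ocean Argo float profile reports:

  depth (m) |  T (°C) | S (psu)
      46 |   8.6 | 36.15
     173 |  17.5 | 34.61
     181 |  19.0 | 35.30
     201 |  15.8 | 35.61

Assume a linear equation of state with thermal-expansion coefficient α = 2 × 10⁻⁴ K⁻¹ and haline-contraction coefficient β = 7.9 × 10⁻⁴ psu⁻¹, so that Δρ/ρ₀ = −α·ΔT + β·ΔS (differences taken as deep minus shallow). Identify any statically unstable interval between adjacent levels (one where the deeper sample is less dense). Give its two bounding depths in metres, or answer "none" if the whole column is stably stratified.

Evaluate Δρ/ρ₀ = −αΔT + βΔS across each adjacent pair:
  46–173 m: −αΔT+βΔS = −(2 × 10⁻⁴)(+8.9)+(7.9 × 10⁻⁴)(-1.54) = -3.0 × 10⁻³ → UNSTABLE
  173–181 m: −αΔT+βΔS = −(2 × 10⁻⁴)(+1.5)+(7.9 × 10⁻⁴)(+0.69) = 2.5 × 10⁻⁴ → stable
  181–201 m: −αΔT+βΔS = −(2 × 10⁻⁴)(-3.2)+(7.9 × 10⁻⁴)(+0.31) = 8.8 × 10⁻⁴ → stable
The 46–173 m interval has Δρ < 0: lighter water underlies denser water.

46–173 m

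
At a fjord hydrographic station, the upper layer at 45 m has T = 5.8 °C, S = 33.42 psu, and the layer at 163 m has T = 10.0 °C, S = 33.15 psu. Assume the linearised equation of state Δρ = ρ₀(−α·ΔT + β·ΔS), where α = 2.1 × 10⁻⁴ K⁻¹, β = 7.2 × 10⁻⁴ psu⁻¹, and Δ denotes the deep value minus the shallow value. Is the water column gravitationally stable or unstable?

ΔT = 10.0 − 5.8 = +4.2 K and ΔS = 33.15 − 33.42 = -0.27 psu (deep − shallow).
−αΔT = -8.82 × 10⁻⁴; βΔS = -1.944 × 10⁻⁴; sum Δρ/ρ₀ = -1.0764 × 10⁻³.
Δρ/ρ₀ < 0, so Δρ < 0: deeper water is lighter → statically unstable; the column would overturn.

unstable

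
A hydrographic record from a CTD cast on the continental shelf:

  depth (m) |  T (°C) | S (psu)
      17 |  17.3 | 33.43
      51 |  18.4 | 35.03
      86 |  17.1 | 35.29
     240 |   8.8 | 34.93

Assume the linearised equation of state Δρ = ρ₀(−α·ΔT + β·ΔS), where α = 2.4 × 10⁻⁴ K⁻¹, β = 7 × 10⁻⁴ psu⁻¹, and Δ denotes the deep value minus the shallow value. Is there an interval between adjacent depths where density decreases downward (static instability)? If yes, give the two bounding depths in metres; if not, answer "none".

Evaluate Δρ/ρ₀ = −αΔT + βΔS across each adjacent pair:
  17–51 m: −αΔT+βΔS = −(2.4 × 10⁻⁴)(+1.1)+(7 × 10⁻⁴)(+1.60) = 8.6 × 10⁻⁴ → stable
  51–86 m: −αΔT+βΔS = −(2.4 × 10⁻⁴)(-1.3)+(7 × 10⁻⁴)(+0.26) = 4.9 × 10⁻⁴ → stable
  86–240 m: −αΔT+βΔS = −(2.4 × 10⁻⁴)(-8.3)+(7 × 10⁻⁴)(-0.36) = 1.7 × 10⁻³ → stable
Every interval has Δρ > 0: the column is stably stratified throughout.

none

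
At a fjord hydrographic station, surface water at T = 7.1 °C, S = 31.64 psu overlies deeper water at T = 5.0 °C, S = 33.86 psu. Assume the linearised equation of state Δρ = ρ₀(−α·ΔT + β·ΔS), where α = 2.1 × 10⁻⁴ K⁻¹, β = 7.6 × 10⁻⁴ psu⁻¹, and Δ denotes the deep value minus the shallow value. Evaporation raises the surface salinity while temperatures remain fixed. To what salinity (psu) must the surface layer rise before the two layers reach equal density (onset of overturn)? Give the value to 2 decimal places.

Neutral buoyancy requires −α(T_deep − T_surf) + β(S_deep − S_surf′) = 0.
S_surf′ = S_deep − (α/β)·ΔT = 33.86 − (2.1 × 10⁻⁴/7.6 × 10⁻⁴)·(-2.1) = 34.4403 psu.
Increase required: 34.4403 − 31.64 = 2.8003 psu.

34.44 psu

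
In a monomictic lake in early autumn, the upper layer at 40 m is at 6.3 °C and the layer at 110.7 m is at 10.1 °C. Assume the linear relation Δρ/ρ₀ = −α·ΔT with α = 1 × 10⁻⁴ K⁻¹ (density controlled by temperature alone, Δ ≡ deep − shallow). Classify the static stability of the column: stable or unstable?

ΔT = 10.1 − 6.3 = +3.8 K, so Δρ/ρ₀ = −αΔT = -3.80 × 10⁻⁴.
Δρ/ρ₀ < 0, so Δρ < 0: deeper water is lighter → statically unstable; the column would overturn.

unstable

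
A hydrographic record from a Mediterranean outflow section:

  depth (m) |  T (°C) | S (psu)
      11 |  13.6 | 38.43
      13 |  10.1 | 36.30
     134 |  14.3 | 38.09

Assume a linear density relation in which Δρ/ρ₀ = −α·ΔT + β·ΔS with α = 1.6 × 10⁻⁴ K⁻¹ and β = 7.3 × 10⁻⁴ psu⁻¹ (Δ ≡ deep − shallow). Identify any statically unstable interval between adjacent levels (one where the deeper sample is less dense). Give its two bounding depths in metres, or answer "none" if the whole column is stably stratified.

Evaluate Δρ/ρ₀ = −αΔT + βΔS across each adjacent pair:
  11–13 m: −αΔT+βΔS = −(1.6 × 10⁻⁴)(-3.5)+(7.3 × 10⁻⁴)(-2.13) = -9.9 × 10⁻⁴ → UNSTABLE
  13–134 m: −αΔT+βΔS = −(1.6 × 10⁻⁴)(+4.2)+(7.3 × 10⁻⁴)(+1.79) = 6.3 × 10⁻⁴ → stable
The 11–13 m interval has Δρ < 0: lighter water underlies denser water.

11–13 m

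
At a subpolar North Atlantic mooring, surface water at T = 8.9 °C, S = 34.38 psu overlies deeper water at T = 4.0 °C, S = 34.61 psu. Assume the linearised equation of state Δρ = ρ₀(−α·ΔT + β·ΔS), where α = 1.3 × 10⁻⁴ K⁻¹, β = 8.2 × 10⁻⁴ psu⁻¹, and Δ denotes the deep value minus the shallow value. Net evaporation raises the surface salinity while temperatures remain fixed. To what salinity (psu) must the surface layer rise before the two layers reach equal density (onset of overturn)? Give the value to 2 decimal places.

35.39 psu

Neutral buoyancy requires −α(T_deep − T_surf) + β(S_deep − S_surf′) = 0.
S_surf′ = S_deep − (α/β)·ΔT = 34.61 − (1.3 × 10⁻⁴/8.2 × 10⁻⁴)·(-4.9) = 35.3868 psu.
Increase required: 35.3868 − 34.38 = 1.0068 psu.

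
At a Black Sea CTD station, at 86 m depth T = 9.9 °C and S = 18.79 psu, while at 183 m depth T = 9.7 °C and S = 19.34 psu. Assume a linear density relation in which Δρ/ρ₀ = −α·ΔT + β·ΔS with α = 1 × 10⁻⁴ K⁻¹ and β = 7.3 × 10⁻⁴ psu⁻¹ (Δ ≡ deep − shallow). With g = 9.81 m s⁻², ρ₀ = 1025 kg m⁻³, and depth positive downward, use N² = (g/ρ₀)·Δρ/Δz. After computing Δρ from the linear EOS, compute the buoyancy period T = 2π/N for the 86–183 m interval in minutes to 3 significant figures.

16.0 min

ΔT = -0.2 K, ΔS = +0.55 psu (deep − shallow).
Δρ/ρ₀ = −αΔT + βΔS = 2.00 × 10⁻⁵ + 4.015 × 10⁻⁴ = 4.215 × 10⁻⁴, so Δρ ≈ 0.4320 kg m⁻³.
N² = (g/ρ₀)·Δρ/Δz = g·(Δρ/ρ₀)/Δz = 9.81 × 4.215 × 10⁻⁴ / 97 = 4.2628 × 10⁻⁵ s⁻².
N = √(4.2628 × 10⁻⁵) = 6.5290 × 10⁻³ rad s⁻¹ → T = 2π/N = 962.35 s = 16.039 min ≈ 16.0 min.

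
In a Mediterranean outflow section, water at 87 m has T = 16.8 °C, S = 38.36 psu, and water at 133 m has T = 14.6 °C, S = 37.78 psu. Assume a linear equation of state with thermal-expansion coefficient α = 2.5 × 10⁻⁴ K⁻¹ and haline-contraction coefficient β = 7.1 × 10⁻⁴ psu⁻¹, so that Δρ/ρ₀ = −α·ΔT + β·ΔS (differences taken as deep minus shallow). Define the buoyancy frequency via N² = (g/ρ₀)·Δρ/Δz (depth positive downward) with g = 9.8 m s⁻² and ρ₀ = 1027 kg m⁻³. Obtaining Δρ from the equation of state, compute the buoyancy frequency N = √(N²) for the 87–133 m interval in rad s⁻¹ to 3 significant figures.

5.43 × 10⁻³ rad s⁻¹

ΔT = -2.2 K, ΔS = -0.58 psu (deep − shallow).
Δρ/ρ₀ = −αΔT + βΔS = 5.50 × 10⁻⁴ − 4.118 × 10⁻⁴ = 1.382 × 10⁻⁴, so Δρ ≈ 0.1419 kg m⁻³.
N² = (g/ρ₀)·Δρ/Δz = g·(Δρ/ρ₀)/Δz = 9.8 × 1.382 × 10⁻⁴ / 46 = 2.9443 × 10⁻⁵ s⁻².
N = √(2.9443 × 10⁻⁵) = 5.4261 × 10⁻³ rad s⁻¹ ≈ 5.43 × 10⁻³ rad s⁻¹.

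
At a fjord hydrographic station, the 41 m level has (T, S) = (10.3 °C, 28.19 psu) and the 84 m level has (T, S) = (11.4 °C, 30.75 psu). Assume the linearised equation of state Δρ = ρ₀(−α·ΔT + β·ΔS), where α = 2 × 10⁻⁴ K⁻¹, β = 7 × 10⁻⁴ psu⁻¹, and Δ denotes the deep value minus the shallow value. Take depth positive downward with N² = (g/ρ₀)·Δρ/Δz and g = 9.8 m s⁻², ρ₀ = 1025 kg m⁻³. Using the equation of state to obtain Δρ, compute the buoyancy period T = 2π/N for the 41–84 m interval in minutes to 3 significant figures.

ΔT = +1.1 K, ΔS = +2.56 psu (deep − shallow).
Δρ/ρ₀ = −αΔT + βΔS = -2.20 × 10⁻⁴ + 1.792 × 10⁻³ = 1.572 × 10⁻³, so Δρ ≈ 1.611 kg m⁻³.
N² = (g/ρ₀)·Δρ/Δz = g·(Δρ/ρ₀)/Δz = 9.8 × 1.572 × 10⁻³ / 43 = 3.5827 × 10⁻⁴ s⁻².
N = √(3.5827 × 10⁻⁴) = 0.018928 rad s⁻¹ → T = 2π/N = 331.95 s = 5.5325 min ≈ 5.53 min.

5.53 min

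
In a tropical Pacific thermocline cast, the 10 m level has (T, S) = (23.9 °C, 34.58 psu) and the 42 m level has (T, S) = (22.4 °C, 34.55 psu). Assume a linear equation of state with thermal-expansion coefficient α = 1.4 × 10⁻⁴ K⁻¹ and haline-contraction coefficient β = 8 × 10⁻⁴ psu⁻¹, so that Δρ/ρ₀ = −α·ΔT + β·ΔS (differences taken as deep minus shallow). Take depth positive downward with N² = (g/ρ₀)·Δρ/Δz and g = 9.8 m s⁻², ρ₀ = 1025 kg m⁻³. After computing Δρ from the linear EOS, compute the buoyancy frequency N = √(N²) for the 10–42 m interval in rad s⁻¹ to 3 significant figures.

7.55 × 10⁻³ rad s⁻¹

ΔT = -1.5 K, ΔS = -0.03 psu (deep − shallow).
Δρ/ρ₀ = −αΔT + βΔS = 2.10 × 10⁻⁴ − 2.40 × 10⁻⁵ = 1.86 × 10⁻⁴, so Δρ ≈ 0.1906 kg m⁻³.
N² = (g/ρ₀)·Δρ/Δz = g·(Δρ/ρ₀)/Δz = 9.8 × 1.86 × 10⁻⁴ / 32 = 5.6962 × 10⁻⁵ s⁻².
N = √(5.6962 × 10⁻⁵) = 7.5473 × 10⁻³ rad s⁻¹ ≈ 7.55 × 10⁻³ rad s⁻¹.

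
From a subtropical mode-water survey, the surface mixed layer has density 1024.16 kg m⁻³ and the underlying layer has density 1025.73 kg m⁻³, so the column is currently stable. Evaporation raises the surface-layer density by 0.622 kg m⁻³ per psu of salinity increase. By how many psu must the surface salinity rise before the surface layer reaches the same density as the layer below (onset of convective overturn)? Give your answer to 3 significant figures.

2.52 psu

Density deficit of the surface layer: 1025.73 − 1024.16 = 1.57 kg m⁻³.
Required change = 1.57 / 0.622 = 2.52 psu.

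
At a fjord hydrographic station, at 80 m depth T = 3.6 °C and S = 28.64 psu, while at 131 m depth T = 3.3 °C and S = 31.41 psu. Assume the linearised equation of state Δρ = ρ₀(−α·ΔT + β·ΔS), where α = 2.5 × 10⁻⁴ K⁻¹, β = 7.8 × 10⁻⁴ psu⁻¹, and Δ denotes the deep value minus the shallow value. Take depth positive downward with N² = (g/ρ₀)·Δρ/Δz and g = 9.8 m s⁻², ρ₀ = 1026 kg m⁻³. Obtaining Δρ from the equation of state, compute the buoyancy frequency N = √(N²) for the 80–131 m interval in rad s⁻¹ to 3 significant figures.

0.0207 rad s⁻¹

ΔT = -0.3 K, ΔS = +2.77 psu (deep − shallow).
Δρ/ρ₀ = −αΔT + βΔS = 7.50 × 10⁻⁵ + 2.1606 × 10⁻³ = 2.2356 × 10⁻³, so Δρ ≈ 2.294 kg m⁻³.
N² = (g/ρ₀)·Δρ/Δz = g·(Δρ/ρ₀)/Δz = 9.8 × 2.2356 × 10⁻³ / 51 = 4.2959 × 10⁻⁴ s⁻².
N = √(4.2959 × 10⁻⁴) = 0.020727 rad s⁻¹ ≈ 0.0207 rad s⁻¹.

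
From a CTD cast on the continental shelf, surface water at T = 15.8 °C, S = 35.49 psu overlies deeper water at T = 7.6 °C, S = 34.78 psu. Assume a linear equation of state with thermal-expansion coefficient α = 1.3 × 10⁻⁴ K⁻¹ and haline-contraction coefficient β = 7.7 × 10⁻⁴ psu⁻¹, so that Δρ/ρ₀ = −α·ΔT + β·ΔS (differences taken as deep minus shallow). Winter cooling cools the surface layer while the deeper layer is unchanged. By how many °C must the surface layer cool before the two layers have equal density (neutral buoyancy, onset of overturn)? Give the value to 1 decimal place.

4.0 °C

Neutral buoyancy requires Δρ = 0, i.e. −α(T_deep − T_surf′) + β(S_deep − S_surf) = 0.
T_surf′ = T_deep − (β/α)·ΔS = 7.6 − (7.7 × 10⁻⁴/1.3 × 10⁻⁴)·(-0.71) = 11.805 °C.
Cooling required: 15.8 − (11.805) = 3.995 °C.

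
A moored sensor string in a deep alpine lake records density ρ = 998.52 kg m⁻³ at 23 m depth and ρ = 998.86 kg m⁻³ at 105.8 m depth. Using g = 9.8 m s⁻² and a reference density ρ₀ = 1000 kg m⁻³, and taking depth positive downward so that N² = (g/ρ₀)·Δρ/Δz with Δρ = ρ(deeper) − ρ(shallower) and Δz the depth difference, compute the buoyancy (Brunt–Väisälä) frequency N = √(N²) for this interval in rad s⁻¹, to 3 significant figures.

Δρ = 998.86 − 998.52 = 0.34 kg m⁻³ over Δz = 105.8 − 23 = 82.8 m.
N² = (9.8/1000) × (0.34/82.8) = 4.0242 × 10⁻⁵ s⁻².
N = √(4.0242 × 10⁻⁵) = 6.3437 × 10⁻³ rad s⁻¹ ≈ 6.34 × 10⁻³ rad s⁻¹.
A positive N² confirms static stability across the interval.

6.34 × 10⁻³ rad s⁻¹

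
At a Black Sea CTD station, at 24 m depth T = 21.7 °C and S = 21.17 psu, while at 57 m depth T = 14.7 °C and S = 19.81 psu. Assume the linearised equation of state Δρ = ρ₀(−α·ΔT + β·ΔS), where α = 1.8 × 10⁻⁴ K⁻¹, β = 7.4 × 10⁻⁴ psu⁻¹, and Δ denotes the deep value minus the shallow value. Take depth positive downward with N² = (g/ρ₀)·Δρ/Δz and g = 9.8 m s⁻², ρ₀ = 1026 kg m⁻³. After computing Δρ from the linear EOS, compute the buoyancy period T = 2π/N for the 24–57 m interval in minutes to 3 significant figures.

12.1 min

ΔT = -7.0 K, ΔS = -1.36 psu (deep − shallow).
Δρ/ρ₀ = −αΔT + βΔS = 1.26 × 10⁻³ − 1.0064 × 10⁻³ = 2.536 × 10⁻⁴, so Δρ ≈ 0.2602 kg m⁻³.
N² = (g/ρ₀)·Δρ/Δz = g·(Δρ/ρ₀)/Δz = 9.8 × 2.536 × 10⁻⁴ / 33 = 7.5312 × 10⁻⁵ s⁻².
N = √(7.5312 × 10⁻⁵) = 8.6782 × 10⁻³ rad s⁻¹ → T = 2π/N = 724.02 s = 12.067 min ≈ 12.1 min.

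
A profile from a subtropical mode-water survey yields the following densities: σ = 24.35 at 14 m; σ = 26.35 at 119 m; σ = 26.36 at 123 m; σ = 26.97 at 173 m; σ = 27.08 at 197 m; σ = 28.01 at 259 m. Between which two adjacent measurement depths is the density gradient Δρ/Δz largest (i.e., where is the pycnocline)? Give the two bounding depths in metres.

Compute the density gradient over each adjacent pair:
  14–119 m: Δρ/Δz = 2.00/105 = 0.019 kg m⁻⁴
  119–123 m: Δρ/Δz = 0.01/4 = 2.5 × 10⁻³ kg m⁻⁴
  123–173 m: Δρ/Δz = 0.61/50 = 0.012 kg m⁻⁴
  173–197 m: Δρ/Δz = 0.11/24 = 4.6 × 10⁻³ kg m⁻⁴
  197–259 m: Δρ/Δz = 0.93/62 = 0.015 kg m⁻⁴
The largest gradient is in the 14–119 m interval — the pycnocline.

14–119 m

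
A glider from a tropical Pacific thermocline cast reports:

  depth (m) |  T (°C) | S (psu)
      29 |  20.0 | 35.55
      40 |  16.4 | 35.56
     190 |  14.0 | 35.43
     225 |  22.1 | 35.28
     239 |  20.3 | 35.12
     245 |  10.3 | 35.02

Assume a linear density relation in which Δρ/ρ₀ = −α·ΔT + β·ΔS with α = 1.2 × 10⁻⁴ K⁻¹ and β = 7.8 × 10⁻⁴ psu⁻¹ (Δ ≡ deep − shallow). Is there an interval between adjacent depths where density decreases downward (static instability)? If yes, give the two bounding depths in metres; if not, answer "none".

190–225 m

Evaluate Δρ/ρ₀ = −αΔT + βΔS across each adjacent pair:
  29–40 m: −αΔT+βΔS = −(1.2 × 10⁻⁴)(-3.6)+(7.8 × 10⁻⁴)(+0.01) = 4.4 × 10⁻⁴ → stable
  40–190 m: −αΔT+βΔS = −(1.2 × 10⁻⁴)(-2.4)+(7.8 × 10⁻⁴)(-0.13) = 1.9 × 10⁻⁴ → stable
  190–225 m: −αΔT+βΔS = −(1.2 × 10⁻⁴)(+8.1)+(7.8 × 10⁻⁴)(-0.15) = -1.1 × 10⁻³ → UNSTABLE
  225–239 m: −αΔT+βΔS = −(1.2 × 10⁻⁴)(-1.8)+(7.8 × 10⁻⁴)(-0.16) = 9.1 × 10⁻⁵ → stable
  239–245 m: −αΔT+βΔS = −(1.2 × 10⁻⁴)(-10.0)+(7.8 × 10⁻⁴)(-0.10) = 1.1 × 10⁻³ → stable
The 190–225 m interval has Δρ < 0: lighter water underlies denser water.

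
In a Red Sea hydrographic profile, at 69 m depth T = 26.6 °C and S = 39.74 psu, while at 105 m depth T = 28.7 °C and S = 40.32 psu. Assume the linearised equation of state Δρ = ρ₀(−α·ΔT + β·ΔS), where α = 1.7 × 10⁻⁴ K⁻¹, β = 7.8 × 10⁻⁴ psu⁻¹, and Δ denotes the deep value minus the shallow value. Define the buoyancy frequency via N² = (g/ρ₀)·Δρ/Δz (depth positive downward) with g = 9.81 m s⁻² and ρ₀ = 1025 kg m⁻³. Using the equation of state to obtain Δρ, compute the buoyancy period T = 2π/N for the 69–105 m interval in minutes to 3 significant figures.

20.5 min

ΔT = +2.1 K, ΔS = +0.58 psu (deep − shallow).
Δρ/ρ₀ = −αΔT + βΔS = -3.57 × 10⁻⁴ + 4.524 × 10⁻⁴ = 9.54 × 10⁻⁵, so Δρ ≈ 0.09778 kg m⁻³.
N² = (g/ρ₀)·Δρ/Δz = g·(Δρ/ρ₀)/Δz = 9.81 × 9.54 × 10⁻⁵ / 36 = 2.5996 × 10⁻⁵ s⁻².
N = √(2.5996 × 10⁻⁵) = 5.0986 × 10⁻³ rad s⁻¹ → T = 2π/N = 1.2323 × 10³ s = 20.538 min ≈ 20.5 min.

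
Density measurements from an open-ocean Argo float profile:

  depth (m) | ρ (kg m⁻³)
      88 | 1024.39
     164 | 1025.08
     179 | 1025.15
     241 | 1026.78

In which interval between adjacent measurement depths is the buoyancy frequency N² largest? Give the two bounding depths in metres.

Compute the density gradient over each adjacent pair:
  88–164 m: Δρ/Δz = 0.69/76 = 9.1 × 10⁻³ kg m⁻⁴
  164–179 m: Δρ/Δz = 0.07/15 = 4.7 × 10⁻³ kg m⁻⁴
  179–241 m: Δρ/Δz = 1.63/62 = 0.026 kg m⁻⁴
The largest gradient is in the 179–241 m interval — the pycnocline.

179–241 m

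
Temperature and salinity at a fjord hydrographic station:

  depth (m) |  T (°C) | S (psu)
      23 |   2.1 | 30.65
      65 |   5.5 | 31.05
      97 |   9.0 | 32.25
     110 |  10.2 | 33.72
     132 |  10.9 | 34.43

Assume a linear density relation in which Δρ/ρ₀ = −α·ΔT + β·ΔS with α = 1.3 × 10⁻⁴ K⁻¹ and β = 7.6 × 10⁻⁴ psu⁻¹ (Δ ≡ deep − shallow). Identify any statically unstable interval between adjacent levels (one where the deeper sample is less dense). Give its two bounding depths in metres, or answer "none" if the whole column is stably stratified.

23–65 m

Evaluate Δρ/ρ₀ = −αΔT + βΔS across each adjacent pair:
  23–65 m: −αΔT+βΔS = −(1.3 × 10⁻⁴)(+3.4)+(7.6 × 10⁻⁴)(+0.40) = -1.4 × 10⁻⁴ → UNSTABLE
  65–97 m: −αΔT+βΔS = −(1.3 × 10⁻⁴)(+3.5)+(7.6 × 10⁻⁴)(+1.20) = 4.6 × 10⁻⁴ → stable
  97–110 m: −αΔT+βΔS = −(1.3 × 10⁻⁴)(+1.2)+(7.6 × 10⁻⁴)(+1.47) = 9.6 × 10⁻⁴ → stable
  110–132 m: −αΔT+βΔS = −(1.3 × 10⁻⁴)(+0.7)+(7.6 × 10⁻⁴)(+0.71) = 4.5 × 10⁻⁴ → stable
The 23–65 m interval has Δρ < 0: lighter water underlies denser water.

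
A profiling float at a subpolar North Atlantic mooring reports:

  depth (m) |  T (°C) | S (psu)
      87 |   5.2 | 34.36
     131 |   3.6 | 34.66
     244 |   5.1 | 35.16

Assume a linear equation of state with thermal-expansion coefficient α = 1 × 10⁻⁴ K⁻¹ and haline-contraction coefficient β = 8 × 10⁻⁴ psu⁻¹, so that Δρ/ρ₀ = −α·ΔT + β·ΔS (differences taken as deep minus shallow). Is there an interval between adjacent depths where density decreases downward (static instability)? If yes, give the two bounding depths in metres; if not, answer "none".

none

Evaluate Δρ/ρ₀ = −αΔT + βΔS across each adjacent pair:
  87–131 m: −αΔT+βΔS = −(1 × 10⁻⁴)(-1.6)+(8 × 10⁻⁴)(+0.30) = 4.0 × 10⁻⁴ → stable
  131–244 m: −αΔT+βΔS = −(1 × 10⁻⁴)(+1.5)+(8 × 10⁻⁴)(+0.50) = 2.5 × 10⁻⁴ → stable
Every interval has Δρ > 0: the column is stably stratified throughout.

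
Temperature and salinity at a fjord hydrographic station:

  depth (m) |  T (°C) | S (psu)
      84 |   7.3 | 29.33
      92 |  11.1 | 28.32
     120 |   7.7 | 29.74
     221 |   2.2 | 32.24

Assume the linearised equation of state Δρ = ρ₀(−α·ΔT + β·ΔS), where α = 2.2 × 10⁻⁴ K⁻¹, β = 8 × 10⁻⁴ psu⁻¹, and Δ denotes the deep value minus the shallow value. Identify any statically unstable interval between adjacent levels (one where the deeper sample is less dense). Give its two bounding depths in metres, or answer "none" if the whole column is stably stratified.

Evaluate Δρ/ρ₀ = −αΔT + βΔS across each adjacent pair:
  84–92 m: −αΔT+βΔS = −(2.2 × 10⁻⁴)(+3.8)+(8 × 10⁻⁴)(-1.01) = -1.6 × 10⁻³ → UNSTABLE
  92–120 m: −αΔT+βΔS = −(2.2 × 10⁻⁴)(-3.4)+(8 × 10⁻⁴)(+1.42) = 1.9 × 10⁻³ → stable
  120–221 m: −αΔT+βΔS = −(2.2 × 10⁻⁴)(-5.5)+(8 × 10⁻⁴)(+2.50) = 3.2 × 10⁻³ → stable
The 84–92 m interval has Δρ < 0: lighter water underlies denser water.

84–92 m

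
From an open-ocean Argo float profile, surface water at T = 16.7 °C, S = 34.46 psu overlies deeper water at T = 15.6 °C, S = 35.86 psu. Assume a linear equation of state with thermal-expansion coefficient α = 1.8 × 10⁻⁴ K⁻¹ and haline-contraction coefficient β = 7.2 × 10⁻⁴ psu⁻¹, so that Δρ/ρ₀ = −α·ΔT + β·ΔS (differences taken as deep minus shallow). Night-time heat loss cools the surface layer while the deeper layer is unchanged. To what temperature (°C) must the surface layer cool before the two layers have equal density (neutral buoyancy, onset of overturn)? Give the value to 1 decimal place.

Neutral buoyancy requires Δρ = 0, i.e. −α(T_deep − T_surf′) + β(S_deep − S_surf) = 0.
T_surf′ = T_deep − (β/α)·ΔS = 15.6 − (7.2 × 10⁻⁴/1.8 × 10⁻⁴)·(+1.40) = 10.000 °C.
Cooling required: 16.7 − (10.000) = 6.700 °C.

10.0 °C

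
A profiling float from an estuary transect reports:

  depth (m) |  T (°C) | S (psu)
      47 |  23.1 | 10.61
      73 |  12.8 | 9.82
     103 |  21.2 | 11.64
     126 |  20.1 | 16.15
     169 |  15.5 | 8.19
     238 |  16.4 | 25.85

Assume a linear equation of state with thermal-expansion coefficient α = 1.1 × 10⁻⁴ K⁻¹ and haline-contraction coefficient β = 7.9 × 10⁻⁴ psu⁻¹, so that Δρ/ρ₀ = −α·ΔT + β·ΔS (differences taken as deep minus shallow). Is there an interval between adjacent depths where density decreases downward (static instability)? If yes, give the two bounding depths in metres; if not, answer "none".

Evaluate Δρ/ρ₀ = −αΔT + βΔS across each adjacent pair:
  47–73 m: −αΔT+βΔS = −(1.1 × 10⁻⁴)(-10.3)+(7.9 × 10⁻⁴)(-0.79) = 5.1 × 10⁻⁴ → stable
  73–103 m: −αΔT+βΔS = −(1.1 × 10⁻⁴)(+8.4)+(7.9 × 10⁻⁴)(+1.82) = 5.1 × 10⁻⁴ → stable
  103–126 m: −αΔT+βΔS = −(1.1 × 10⁻⁴)(-1.1)+(7.9 × 10⁻⁴)(+4.51) = 3.7 × 10⁻³ → stable
  126–169 m: −αΔT+βΔS = −(1.1 × 10⁻⁴)(-4.6)+(7.9 × 10⁻⁴)(-7.96) = -5.8 × 10⁻³ → UNSTABLE
  169–238 m: −αΔT+βΔS = −(1.1 × 10⁻⁴)(+0.9)+(7.9 × 10⁻⁴)(+17.66) = 0.014 → stable
The 126–169 m interval has Δρ < 0: lighter water underlies denser water.

126–169 m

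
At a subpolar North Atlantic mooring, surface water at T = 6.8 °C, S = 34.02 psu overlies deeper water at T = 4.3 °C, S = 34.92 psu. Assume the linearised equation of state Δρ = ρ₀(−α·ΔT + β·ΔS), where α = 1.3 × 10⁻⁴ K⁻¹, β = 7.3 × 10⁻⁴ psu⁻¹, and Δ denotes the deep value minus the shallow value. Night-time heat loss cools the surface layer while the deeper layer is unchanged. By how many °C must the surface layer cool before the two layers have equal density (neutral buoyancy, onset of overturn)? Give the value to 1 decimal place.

7.6 °C

Neutral buoyancy requires Δρ = 0, i.e. −α(T_deep − T_surf′) + β(S_deep − S_surf) = 0.
T_surf′ = T_deep − (β/α)·ΔS = 4.3 − (7.3 × 10⁻⁴/1.3 × 10⁻⁴)·(+0.90) = -0.754 °C.
Cooling required: 6.8 − (-0.754) = 7.554 °C.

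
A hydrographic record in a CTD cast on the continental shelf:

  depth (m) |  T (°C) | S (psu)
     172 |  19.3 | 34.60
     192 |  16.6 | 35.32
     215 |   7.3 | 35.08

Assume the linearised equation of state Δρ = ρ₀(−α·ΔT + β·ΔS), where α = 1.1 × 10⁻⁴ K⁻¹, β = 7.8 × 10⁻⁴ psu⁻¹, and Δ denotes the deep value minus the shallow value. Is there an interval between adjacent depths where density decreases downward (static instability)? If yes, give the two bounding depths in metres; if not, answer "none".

Evaluate Δρ/ρ₀ = −αΔT + βΔS across each adjacent pair:
  172–192 m: −αΔT+βΔS = −(1.1 × 10⁻⁴)(-2.7)+(7.8 × 10⁻⁴)(+0.72) = 8.6 × 10⁻⁴ → stable
  192–215 m: −αΔT+βΔS = −(1.1 × 10⁻⁴)(-9.3)+(7.8 × 10⁻⁴)(-0.24) = 8.4 × 10⁻⁴ → stable
Every interval has Δρ > 0: the column is stably stratified throughout.

none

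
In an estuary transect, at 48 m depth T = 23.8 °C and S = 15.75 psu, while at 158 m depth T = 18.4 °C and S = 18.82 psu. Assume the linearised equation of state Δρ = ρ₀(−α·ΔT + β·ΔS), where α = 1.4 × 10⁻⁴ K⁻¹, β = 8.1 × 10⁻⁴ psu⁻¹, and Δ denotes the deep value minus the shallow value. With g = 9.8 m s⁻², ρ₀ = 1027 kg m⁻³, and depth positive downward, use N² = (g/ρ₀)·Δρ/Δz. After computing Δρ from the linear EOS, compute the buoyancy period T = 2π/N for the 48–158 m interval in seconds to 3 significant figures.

ΔT = -5.4 K, ΔS = +3.07 psu (deep − shallow).
Δρ/ρ₀ = −αΔT + βΔS = 7.56 × 10⁻⁴ + 2.4867 × 10⁻³ = 3.2427 × 10⁻³, so Δρ ≈ 3.330 kg m⁻³.
N² = (g/ρ₀)·Δρ/Δz = g·(Δρ/ρ₀)/Δz = 9.8 × 3.2427 × 10⁻³ / 110 = 2.8890 × 10⁻⁴ s⁻².
N = √(2.8890 × 10⁻⁴) = 0.016997 rad s⁻¹ → T = 2π/N = 369.66 s ≈ 370 s.

370 s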